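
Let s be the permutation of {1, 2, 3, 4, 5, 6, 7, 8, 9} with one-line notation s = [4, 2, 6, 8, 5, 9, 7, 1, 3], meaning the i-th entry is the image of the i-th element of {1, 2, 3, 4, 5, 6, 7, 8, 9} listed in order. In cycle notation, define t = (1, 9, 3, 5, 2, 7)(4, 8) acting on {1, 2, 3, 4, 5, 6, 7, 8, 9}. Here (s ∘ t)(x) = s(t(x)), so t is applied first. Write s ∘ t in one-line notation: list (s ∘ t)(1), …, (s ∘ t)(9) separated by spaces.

(s ∘ t)(x) = s(t(x)). Computing each image: s(t(1)) = s(9) = 3, s(t(2)) = s(7) = 7, s(t(3)) = s(5) = 5, s(t(4)) = s(8) = 1, s(t(5)) = s(2) = 2, s(t(6)) = s(6) = 9, s(t(7)) = s(1) = 4, s(t(8)) = s(4) = 8, s(t(9)) = s(3) = 6.
Hence s ∘ t = [3 7 5 1 2 9 4 8 6].

3 7 5 1 2 9 4 8 6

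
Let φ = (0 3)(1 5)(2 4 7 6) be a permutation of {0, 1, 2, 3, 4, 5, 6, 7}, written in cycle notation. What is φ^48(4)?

4

4 lies in the 4-cycle (2 4 7 6).
Since the cycle has length 4, φ^48 acts on it the same as φ^0 (48 mod 4 = 0).
So φ^48(4) = 4.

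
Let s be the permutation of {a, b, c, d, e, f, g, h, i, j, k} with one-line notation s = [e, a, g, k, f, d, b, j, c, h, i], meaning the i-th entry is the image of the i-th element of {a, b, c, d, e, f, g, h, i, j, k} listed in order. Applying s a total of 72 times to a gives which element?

a

Tracing a → e → … returns to a after 9 steps, so a lies in a 9-cycle (a, e, f, d, k, i, c, g, b).
Since the cycle has length 9, s^72 acts on it the same as s^0 (72 mod 9 = 0).
So s^72(a) = a.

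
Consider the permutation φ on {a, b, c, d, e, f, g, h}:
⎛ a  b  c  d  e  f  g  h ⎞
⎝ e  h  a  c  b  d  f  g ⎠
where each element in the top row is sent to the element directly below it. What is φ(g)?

The entry below g in the array is f, so φ(g) = f.

f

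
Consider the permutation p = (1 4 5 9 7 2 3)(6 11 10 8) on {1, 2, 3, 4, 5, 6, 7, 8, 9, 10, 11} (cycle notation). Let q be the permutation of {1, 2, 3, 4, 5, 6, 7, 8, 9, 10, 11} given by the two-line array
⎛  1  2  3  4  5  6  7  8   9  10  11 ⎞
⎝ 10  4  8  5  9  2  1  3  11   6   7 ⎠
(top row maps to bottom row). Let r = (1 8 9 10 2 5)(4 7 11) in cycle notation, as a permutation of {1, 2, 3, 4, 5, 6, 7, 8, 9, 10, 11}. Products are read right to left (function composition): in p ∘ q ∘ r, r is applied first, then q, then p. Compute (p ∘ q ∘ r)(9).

11

(p ∘ q ∘ r)(9) = p(q(r(9))). r(9) = 10, then q(10) = 6, then p(6) = 11, so the result is 11.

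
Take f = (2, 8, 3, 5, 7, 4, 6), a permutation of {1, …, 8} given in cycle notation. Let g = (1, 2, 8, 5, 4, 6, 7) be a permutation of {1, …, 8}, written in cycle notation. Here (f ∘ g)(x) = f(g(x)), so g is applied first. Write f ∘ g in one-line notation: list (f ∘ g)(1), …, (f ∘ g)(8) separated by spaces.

(f ∘ g)(x) = f(g(x)). Computing each image: f(g(1)) = f(2) = 8, f(g(2)) = f(8) = 3, f(g(3)) = f(3) = 5, f(g(4)) = f(6) = 2, f(g(5)) = f(4) = 6, f(g(6)) = f(7) = 4, f(g(7)) = f(1) = 1, f(g(8)) = f(5) = 7.
Hence f ∘ g = [8 3 5 2 6 4 1 7].

8 3 5 2 6 4 1 7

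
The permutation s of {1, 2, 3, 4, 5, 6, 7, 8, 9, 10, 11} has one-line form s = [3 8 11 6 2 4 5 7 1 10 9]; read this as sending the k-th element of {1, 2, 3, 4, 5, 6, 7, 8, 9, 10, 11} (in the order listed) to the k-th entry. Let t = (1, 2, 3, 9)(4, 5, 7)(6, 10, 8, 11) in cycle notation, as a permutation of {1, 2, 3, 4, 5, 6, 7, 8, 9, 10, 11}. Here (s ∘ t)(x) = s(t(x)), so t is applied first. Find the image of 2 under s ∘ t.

t(2) = 3, then s(3) = 11; composing gives (s ∘ t)(2) = 11.

11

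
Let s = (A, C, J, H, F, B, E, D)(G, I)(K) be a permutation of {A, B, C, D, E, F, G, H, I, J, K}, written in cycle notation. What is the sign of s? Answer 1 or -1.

1

The cycle lengths are 8, 2, 1.
A cycle is odd iff its length is even; s has 2 even-length cycles, so sgn(s) = (−1)^2 and s is even.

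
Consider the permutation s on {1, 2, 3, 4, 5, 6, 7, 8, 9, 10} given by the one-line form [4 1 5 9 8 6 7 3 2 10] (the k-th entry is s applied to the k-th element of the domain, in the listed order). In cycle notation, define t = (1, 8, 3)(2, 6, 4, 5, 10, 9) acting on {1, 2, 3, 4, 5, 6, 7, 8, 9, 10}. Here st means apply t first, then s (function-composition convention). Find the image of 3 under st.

4

First apply t: t(3) = 1, then s(1) = 4. Thus (st)(3) = 4.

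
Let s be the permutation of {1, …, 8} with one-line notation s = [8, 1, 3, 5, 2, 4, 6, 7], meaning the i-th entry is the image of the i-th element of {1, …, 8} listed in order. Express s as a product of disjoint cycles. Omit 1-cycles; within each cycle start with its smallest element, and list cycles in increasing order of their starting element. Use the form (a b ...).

(1 8 7 6 4 5 2)

Start at 1 and follow images: 1 → 8 → 7 → 6 → 4 → 5 → 2 → 1, giving the cycle (1 8 7 6 4 5 2).
Repeating from the next unused element and collecting all non-trivial cycles gives (1 8 7 6 4 5 2).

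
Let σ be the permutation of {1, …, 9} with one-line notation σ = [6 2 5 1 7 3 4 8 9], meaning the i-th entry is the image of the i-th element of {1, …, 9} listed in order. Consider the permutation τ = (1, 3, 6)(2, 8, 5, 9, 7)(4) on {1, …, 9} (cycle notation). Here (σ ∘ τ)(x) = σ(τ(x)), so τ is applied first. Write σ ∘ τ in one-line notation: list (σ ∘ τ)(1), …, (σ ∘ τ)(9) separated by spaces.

5 8 3 1 9 6 2 7 4

Chase each element through τ then σ: 1 → 3 → 5; 2 → 8 → 8; 3 → 6 → 3; 4 → 4 → 1; 5 → 9 → 9; 6 → 1 → 6; 7 → 2 → 2; 8 → 5 → 7; 9 → 7 → 4.
So σ ∘ τ in one-line form is 5 8 3 1 9 6 2 7 4.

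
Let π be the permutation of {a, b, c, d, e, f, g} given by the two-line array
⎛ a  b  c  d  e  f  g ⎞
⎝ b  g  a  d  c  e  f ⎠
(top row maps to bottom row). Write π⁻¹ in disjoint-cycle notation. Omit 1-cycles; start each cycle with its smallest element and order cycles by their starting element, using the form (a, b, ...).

(a, c, e, f, g, b)

First write π in disjoint cycles: (a, b, g, f, e, c).
The inverse reverses every cycle; in canonical form, π⁻¹ = (a, c, e, f, g, b).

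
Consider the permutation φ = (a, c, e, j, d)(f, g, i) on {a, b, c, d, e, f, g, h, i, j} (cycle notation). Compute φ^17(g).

f

g lies in the 3-cycle (f, g, i).
Since the cycle has length 3, φ^17 acts on it the same as φ^2 (17 mod 3 = 2).
Advancing 2 steps from g: g → i → f.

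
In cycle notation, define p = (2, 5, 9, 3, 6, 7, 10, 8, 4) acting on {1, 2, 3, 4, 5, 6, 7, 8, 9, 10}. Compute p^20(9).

9 lies in the 9-cycle (2, 5, 9, 3, 6, 7, 10, 8, 4).
Since the cycle has length 9, p^20 acts on it the same as p^2 (20 mod 9 = 2).
Stepping 2 places around the cycle: 9 → 3 → 6.

6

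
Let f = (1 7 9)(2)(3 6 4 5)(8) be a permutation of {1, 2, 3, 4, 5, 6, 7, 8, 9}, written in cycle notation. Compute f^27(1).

1 lies in the 3-cycle (1 7 9).
On a 3-cycle, f^3 is the identity, so f^27 = f^0 there (27 ≡ 0 mod 3).
So f^27(1) = 1.

1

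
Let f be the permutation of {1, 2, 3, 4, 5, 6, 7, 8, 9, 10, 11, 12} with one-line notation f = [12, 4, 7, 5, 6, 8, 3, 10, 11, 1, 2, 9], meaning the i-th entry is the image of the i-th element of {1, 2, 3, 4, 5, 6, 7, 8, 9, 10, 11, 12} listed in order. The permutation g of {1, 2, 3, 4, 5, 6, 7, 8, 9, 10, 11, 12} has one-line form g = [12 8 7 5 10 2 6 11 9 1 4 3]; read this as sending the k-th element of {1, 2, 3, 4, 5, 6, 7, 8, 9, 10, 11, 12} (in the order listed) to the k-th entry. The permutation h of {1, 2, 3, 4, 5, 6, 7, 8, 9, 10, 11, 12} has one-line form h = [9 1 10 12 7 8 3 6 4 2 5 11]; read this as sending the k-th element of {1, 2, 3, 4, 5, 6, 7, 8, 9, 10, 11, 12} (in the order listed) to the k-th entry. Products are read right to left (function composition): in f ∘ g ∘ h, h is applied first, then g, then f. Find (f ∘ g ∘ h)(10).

10

Chase 10: h(10) = 2; g(2) = 8; f(8) = 10. Hence (f ∘ g ∘ h)(10) = 10.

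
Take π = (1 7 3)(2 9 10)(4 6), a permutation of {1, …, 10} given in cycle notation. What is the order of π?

The disjoint cycles have lengths 3, 3, 2, 1, 1.
The order is lcm(3, 3, 2) = 6.

6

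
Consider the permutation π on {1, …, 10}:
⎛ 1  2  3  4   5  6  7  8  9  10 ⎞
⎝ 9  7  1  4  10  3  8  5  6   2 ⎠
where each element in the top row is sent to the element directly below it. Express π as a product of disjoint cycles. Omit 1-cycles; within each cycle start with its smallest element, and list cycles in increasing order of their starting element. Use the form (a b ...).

Start at 1 and follow images: 1 → 9 → 6 → 3 → 1, giving the cycle (1 9 6 3).
Repeating from the next unused element and collecting all non-trivial cycles gives (1 9 6 3)(2 7 8 5 10).

(1 9 6 3)(2 7 8 5 10)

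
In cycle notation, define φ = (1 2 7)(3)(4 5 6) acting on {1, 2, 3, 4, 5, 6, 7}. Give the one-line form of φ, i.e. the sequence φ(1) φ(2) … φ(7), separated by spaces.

Image by image: 1→2, 2→7, 3→3, 4→5, 5→6, 6→4, 7→1.
So the one-line form is 2 7 3 5 6 4 1.

2 7 3 5 6 4 1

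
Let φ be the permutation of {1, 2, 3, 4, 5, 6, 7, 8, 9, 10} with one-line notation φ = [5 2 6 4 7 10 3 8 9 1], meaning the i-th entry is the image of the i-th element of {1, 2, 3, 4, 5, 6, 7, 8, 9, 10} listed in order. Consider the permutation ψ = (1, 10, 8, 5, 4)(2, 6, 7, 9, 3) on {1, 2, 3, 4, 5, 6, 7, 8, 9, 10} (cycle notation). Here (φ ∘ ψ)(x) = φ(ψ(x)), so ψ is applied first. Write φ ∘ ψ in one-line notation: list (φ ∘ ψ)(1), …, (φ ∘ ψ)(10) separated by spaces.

1 10 2 5 4 3 9 7 6 8

For each element, apply ψ then φ: 1 → 10 → 1; 2 → 6 → 10; 3 → 2 → 2; 4 → 1 → 5; 5 → 4 → 4; 6 → 7 → 3; 7 → 9 → 9; 8 → 5 → 7; 9 → 3 → 6; 10 → 8 → 8.
So φ ∘ ψ in one-line form is 1 10 2 5 4 3 9 7 6 8.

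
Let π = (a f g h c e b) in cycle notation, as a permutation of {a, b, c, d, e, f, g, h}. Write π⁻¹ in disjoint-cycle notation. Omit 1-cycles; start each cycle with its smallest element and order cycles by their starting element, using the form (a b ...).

(a b e c h g f)

Inverting a permutation written in cycle notation just reverses the order within every cycle.
After reversing and putting each cycle's least element first, π⁻¹ = (a b e c h g f).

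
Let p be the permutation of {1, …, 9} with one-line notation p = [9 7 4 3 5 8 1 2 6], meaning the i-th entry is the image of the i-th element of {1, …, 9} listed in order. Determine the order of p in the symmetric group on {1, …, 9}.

Decomposing into disjoint cycles gives cycle lengths 6, 2, 1.
The order of p is the least common multiple of its cycle lengths: lcm(6, 2) = 6.

6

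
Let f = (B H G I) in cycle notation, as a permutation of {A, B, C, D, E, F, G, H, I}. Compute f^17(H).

H lies in the 4-cycle (B H G I).
Powers repeat with period 4 on this cycle, and 17 mod 4 = 1, so f^17(H) = f^1(H).
Advancing 1 step from H: H → G.

G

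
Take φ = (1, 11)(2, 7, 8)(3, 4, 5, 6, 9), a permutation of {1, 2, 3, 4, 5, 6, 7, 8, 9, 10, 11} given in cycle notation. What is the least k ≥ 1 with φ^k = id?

30

The cycle type of φ is (5, 3, 2, 1).
The order is lcm(5, 3, 2) = 30.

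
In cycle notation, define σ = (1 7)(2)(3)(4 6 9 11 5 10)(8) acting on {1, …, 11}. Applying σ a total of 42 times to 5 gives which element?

5 lies in the 6-cycle (4 6 9 11 5 10).
On a 6-cycle, σ^6 is the identity, so σ^42 = σ^0 there (42 ≡ 0 mod 6).
So σ^42(5) = 5.

5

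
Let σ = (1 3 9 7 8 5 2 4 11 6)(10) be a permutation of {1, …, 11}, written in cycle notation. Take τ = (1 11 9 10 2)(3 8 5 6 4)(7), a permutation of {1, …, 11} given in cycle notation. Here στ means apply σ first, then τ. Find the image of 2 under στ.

3

(στ)(2) = τ(σ(2)). σ(2) = 4, then τ(4) = 3. So (στ)(2) = 3.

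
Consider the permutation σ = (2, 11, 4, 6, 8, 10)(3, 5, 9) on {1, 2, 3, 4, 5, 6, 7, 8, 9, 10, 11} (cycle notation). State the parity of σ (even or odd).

The cycle lengths are 6, 3, 1, 1.
A cycle of length ℓ contributes ℓ−1 transpositions, so σ is a product of 5 + 2 = 7 transpositions — odd.

odd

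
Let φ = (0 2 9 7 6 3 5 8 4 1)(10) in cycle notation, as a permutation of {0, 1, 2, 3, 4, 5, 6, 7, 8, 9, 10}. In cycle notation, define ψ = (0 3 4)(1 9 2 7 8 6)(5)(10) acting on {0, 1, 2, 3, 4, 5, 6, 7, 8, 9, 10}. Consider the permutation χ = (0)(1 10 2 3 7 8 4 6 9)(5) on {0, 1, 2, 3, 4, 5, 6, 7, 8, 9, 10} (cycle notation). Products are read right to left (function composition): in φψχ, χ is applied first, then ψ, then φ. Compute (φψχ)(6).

Apply the permutations in order: χ(6) = 9, then ψ(9) = 2, then φ(2) = 9. So (φψχ)(6) = 9.

9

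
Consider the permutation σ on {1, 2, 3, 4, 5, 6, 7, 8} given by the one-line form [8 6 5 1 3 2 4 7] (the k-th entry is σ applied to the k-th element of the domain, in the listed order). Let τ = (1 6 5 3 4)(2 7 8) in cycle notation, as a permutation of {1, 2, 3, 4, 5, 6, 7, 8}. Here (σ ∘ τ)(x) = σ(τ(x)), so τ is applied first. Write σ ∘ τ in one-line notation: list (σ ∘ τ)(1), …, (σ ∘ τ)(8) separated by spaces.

2 4 1 8 5 3 7 6

Chase each element through τ then σ: 1 → 6 → 2; 2 → 7 → 4; 3 → 4 → 1; 4 → 1 → 8; 5 → 3 → 5; 6 → 5 → 3; 7 → 8 → 7; 8 → 2 → 6.
Collecting the images, σ ∘ τ = [2 4 1 8 5 3 7 6].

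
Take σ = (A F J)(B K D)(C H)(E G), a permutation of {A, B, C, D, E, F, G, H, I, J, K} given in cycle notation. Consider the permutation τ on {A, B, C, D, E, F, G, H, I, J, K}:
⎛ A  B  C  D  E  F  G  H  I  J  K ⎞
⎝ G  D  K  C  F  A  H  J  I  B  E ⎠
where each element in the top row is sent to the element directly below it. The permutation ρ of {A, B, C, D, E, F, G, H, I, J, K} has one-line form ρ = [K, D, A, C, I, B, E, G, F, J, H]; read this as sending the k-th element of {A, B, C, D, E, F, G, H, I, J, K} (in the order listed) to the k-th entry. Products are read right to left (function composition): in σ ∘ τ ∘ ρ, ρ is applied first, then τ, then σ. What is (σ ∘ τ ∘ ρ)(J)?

Apply the permutations in order: ρ(J) = J, then τ(J) = B, then σ(B) = K. So (σ ∘ τ ∘ ρ)(J) = K.

K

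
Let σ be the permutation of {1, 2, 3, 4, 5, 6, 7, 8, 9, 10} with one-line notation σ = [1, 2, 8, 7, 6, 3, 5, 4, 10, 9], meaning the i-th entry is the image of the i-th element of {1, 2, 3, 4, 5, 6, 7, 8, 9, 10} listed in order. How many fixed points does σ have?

The fixed points (elements with σ(x) = x) are {1, 2}, so there are 2.

2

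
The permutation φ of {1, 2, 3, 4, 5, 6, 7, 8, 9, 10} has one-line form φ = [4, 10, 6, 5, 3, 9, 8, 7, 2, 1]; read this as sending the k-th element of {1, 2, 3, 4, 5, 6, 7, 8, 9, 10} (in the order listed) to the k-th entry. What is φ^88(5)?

5

Tracing 5 → 3 → … returns to 5 after 8 steps, so 5 lies in an 8-cycle (1, 4, 5, 3, 6, 9, 2, 10).
On an 8-cycle, φ^8 is the identity, so φ^88 = φ^0 there (88 ≡ 0 mod 8).
So φ^88(5) = 5.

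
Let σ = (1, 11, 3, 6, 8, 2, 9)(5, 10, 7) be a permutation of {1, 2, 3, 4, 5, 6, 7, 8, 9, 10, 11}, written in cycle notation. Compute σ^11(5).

7

5 lies in the 3-cycle (5, 10, 7).
On a 3-cycle, σ^3 is the identity, so σ^11 = σ^2 there (11 ≡ 2 mod 3).
Advancing 2 steps from 5: 5 → 10 → 7.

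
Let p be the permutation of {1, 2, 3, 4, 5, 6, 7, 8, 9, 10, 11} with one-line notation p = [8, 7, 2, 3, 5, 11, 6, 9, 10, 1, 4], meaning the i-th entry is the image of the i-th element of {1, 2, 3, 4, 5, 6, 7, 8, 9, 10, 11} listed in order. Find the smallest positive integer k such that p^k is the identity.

The disjoint-cycle form of p has cycle lengths 6, 4, 1.
The order of p is the least common multiple of its cycle lengths: lcm(6, 4) = 12.

12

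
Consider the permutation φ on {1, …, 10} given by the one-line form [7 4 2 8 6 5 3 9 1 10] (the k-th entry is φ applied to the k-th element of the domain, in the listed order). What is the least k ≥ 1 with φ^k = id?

Decomposing into disjoint cycles gives cycle lengths 7, 2, 1.
The order is lcm(7, 2) = 14.

14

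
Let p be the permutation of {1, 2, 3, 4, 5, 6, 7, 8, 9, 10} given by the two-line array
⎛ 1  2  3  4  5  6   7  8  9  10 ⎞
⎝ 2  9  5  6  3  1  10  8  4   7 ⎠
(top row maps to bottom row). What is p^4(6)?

4

Tracing 6 → 1 → … returns to 6 after 5 steps, so 6 lies in a 5-cycle (1 2 9 4 6).
Stepping 4 places around the cycle: 6 → 1 → 2 → 9 → 4.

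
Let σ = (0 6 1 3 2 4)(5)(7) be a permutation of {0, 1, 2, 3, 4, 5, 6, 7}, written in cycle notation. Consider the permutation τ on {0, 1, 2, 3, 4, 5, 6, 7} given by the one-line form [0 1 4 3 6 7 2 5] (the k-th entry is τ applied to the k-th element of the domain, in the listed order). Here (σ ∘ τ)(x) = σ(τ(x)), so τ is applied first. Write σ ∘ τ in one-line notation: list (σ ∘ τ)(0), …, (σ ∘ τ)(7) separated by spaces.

6 3 0 2 1 7 4 5

Chase each element through τ then σ: 0 → 0 → 6; 1 → 1 → 3; 2 → 4 → 0; 3 → 3 → 2; 4 → 6 → 1; 5 → 7 → 7; 6 → 2 → 4; 7 → 5 → 5.
So σ ∘ τ in one-line form is 6 3 0 2 1 7 4 5.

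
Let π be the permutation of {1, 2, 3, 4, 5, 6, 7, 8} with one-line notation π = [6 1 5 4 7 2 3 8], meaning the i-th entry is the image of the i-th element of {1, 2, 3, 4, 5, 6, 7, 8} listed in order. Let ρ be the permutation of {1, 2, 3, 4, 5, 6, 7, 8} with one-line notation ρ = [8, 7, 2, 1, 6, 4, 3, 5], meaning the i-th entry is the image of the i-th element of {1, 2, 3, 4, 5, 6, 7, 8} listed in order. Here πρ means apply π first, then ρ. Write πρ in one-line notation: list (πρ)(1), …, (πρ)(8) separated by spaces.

4 8 6 1 3 7 2 5

(πρ)(x) = ρ(π(x)). Computing each image: ρ(π(1)) = ρ(6) = 4, ρ(π(2)) = ρ(1) = 8, ρ(π(3)) = ρ(5) = 6, ρ(π(4)) = ρ(4) = 1, ρ(π(5)) = ρ(7) = 3, ρ(π(6)) = ρ(2) = 7, ρ(π(7)) = ρ(3) = 2, ρ(π(8)) = ρ(8) = 5.
Hence πρ = [4 8 6 1 3 7 2 5].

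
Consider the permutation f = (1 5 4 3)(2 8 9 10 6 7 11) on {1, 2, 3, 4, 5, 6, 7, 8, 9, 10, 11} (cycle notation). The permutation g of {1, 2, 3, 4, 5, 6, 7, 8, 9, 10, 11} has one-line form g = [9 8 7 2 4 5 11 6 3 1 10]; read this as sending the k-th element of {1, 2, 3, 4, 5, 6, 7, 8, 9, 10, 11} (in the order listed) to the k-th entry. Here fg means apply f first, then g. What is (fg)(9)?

f(9) = 10, then g(10) = 1; composing gives (fg)(9) = 1.

1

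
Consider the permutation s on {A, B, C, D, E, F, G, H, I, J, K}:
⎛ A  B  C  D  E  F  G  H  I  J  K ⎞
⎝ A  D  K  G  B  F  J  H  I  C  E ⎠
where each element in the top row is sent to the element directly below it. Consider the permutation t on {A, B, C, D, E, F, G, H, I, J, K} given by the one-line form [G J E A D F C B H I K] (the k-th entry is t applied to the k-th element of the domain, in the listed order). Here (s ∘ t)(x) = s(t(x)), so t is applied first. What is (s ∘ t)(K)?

t(K) = K, then s(K) = E; composing gives (s ∘ t)(K) = E.

E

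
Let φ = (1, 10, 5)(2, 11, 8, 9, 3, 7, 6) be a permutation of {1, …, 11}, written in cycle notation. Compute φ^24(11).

11 lies in the 7-cycle (2, 11, 8, 9, 3, 7, 6).
Powers repeat with period 7 on this cycle, and 24 mod 7 = 3, so φ^24(11) = φ^3(11).
Advancing 3 steps from 11: 11 → 8 → 9 → 3.

3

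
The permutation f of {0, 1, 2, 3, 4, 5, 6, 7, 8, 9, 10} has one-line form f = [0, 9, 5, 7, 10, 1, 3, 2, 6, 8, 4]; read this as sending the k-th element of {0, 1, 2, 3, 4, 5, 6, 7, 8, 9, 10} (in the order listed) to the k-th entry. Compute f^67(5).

8

Tracing 5 → 1 → … returns to 5 after 8 steps, so 5 lies in an 8-cycle (1 9 8 6 3 7 2 5).
Powers repeat with period 8 on this cycle, and 67 mod 8 = 3, so f^67(5) = f^3(5).
Stepping 3 places around the cycle: 5 → 1 → 9 → 8.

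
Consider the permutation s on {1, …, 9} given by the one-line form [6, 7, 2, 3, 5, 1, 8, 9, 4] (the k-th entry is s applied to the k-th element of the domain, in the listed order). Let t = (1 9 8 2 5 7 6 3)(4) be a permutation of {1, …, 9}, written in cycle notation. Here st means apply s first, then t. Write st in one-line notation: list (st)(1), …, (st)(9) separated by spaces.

3 6 5 1 7 9 2 8 4

For each element, apply s then t: 1 → 6 → 3; 2 → 7 → 6; 3 → 2 → 5; 4 → 3 → 1; 5 → 5 → 7; 6 → 1 → 9; 7 → 8 → 2; 8 → 9 → 8; 9 → 4 → 4.
So st in one-line form is 3 6 5 1 7 9 2 8 4.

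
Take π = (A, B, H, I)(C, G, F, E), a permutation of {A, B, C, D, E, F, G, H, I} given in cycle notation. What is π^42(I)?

B

I lies in the 4-cycle (A, B, H, I).
Powers repeat with period 4 on this cycle, and 42 mod 4 = 2, so π^42(I) = π^2(I).
Advancing 2 steps from I: I → A → B.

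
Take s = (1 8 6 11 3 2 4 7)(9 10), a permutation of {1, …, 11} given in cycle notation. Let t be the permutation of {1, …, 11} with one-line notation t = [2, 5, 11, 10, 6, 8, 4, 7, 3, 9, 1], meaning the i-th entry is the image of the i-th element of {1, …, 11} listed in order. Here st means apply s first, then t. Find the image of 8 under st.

8

(st)(8) = t(s(8)). s(8) = 6, then t(6) = 8. So (st)(8) = 8.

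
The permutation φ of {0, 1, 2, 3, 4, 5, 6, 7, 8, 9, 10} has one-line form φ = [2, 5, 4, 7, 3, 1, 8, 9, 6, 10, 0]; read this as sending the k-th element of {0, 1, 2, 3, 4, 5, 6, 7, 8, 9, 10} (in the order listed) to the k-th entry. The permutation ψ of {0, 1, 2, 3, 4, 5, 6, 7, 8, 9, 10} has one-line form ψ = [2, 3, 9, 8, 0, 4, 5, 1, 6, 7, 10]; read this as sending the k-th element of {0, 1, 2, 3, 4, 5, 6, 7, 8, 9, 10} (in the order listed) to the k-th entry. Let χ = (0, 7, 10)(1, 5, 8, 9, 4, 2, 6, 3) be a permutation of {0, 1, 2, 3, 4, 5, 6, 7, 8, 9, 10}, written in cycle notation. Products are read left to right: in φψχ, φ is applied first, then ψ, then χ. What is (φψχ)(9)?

Apply the permutations in order: φ(9) = 10, then ψ(10) = 10, then χ(10) = 0. So (φψχ)(9) = 0.

0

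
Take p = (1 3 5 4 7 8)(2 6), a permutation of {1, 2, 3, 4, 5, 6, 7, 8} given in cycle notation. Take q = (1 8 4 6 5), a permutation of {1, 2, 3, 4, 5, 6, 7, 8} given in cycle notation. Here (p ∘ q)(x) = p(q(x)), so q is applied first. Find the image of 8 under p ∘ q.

7

First apply q: q(8) = 4, then p(4) = 7. Thus (p ∘ q)(8) = 7.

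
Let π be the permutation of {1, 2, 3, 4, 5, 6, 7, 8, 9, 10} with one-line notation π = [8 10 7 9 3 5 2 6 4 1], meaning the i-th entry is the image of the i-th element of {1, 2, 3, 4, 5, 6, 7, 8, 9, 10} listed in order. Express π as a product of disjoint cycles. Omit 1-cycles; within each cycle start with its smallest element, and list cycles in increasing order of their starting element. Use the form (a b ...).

(1 8 6 5 3 7 2 10)(4 9)

From 1: 1 → 8 → 6 → 5 → 3 → 7 → 2 → 10 → 1, closing the cycle (1 8 6 5 3 7 2 10).
Continuing from each remaining unvisited element yields (1 8 6 5 3 7 2 10)(4 9).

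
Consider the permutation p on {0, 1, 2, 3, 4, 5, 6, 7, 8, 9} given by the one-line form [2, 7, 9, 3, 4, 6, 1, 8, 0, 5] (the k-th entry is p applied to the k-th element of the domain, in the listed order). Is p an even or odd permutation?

In disjoint-cycle form the cycle lengths are 8, 1, 1.
A cycle of length ℓ contributes ℓ−1 transpositions, so p is a product of 7 transpositions — odd.

odd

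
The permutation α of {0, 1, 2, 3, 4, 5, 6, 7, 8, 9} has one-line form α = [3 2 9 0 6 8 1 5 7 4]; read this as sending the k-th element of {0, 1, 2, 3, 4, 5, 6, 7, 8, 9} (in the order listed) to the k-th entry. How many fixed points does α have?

No element satisfies α(x) = x, so there are 0 fixed points.

0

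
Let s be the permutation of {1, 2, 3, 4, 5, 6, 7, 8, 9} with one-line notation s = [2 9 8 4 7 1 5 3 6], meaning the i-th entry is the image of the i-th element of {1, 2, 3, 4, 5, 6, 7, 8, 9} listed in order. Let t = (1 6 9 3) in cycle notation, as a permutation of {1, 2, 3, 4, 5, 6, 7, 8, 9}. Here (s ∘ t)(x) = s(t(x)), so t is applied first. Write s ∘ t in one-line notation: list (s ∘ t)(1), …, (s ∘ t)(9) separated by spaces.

(s ∘ t)(x) = s(t(x)). Computing each image: s(t(1)) = s(6) = 1, s(t(2)) = s(2) = 9, s(t(3)) = s(1) = 2, s(t(4)) = s(4) = 4, s(t(5)) = s(5) = 7, s(t(6)) = s(9) = 6, s(t(7)) = s(7) = 5, s(t(8)) = s(8) = 3, s(t(9)) = s(3) = 8.
Hence s ∘ t = [1 9 2 4 7 6 5 3 8].

1 9 2 4 7 6 5 3 8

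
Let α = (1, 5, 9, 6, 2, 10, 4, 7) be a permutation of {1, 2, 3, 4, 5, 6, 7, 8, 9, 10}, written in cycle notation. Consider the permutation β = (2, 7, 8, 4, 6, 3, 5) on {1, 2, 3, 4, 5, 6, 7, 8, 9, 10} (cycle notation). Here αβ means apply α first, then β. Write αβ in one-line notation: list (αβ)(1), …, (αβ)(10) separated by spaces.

2 10 5 8 9 7 1 4 3 6

(αβ)(x) = β(α(x)). Computing each image: β(α(1)) = β(5) = 2, β(α(2)) = β(10) = 10, β(α(3)) = β(3) = 5, β(α(4)) = β(7) = 8, β(α(5)) = β(9) = 9, β(α(6)) = β(2) = 7, β(α(7)) = β(1) = 1, β(α(8)) = β(8) = 4, β(α(9)) = β(6) = 3, β(α(10)) = β(4) = 6.
Hence αβ = [2 10 5 8 9 7 1 4 3 6].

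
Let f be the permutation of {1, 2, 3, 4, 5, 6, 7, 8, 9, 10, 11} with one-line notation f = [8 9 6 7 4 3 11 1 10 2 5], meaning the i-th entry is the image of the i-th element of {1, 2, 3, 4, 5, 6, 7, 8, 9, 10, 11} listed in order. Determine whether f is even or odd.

In disjoint-cycle form the cycle lengths are 4, 3, 2, 2.
A cycle of length ℓ contributes ℓ−1 transpositions, so f is a product of 3 + 2 + 1 + 1 = 7 transpositions — odd.

odd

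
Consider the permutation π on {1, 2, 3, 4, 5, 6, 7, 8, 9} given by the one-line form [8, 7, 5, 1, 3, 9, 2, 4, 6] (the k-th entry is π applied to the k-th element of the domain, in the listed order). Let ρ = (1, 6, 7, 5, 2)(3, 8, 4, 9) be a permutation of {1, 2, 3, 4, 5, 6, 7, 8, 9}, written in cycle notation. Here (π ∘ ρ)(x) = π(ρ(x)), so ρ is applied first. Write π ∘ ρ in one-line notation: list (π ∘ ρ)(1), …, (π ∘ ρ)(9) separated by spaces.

9 8 4 6 7 2 3 1 5

(π ∘ ρ)(x) = π(ρ(x)). Computing each image: π(ρ(1)) = π(6) = 9, π(ρ(2)) = π(1) = 8, π(ρ(3)) = π(8) = 4, π(ρ(4)) = π(9) = 6, π(ρ(5)) = π(2) = 7, π(ρ(6)) = π(7) = 2, π(ρ(7)) = π(5) = 3, π(ρ(8)) = π(4) = 1, π(ρ(9)) = π(3) = 5.
Hence π ∘ ρ = [9 8 4 6 7 2 3 1 5].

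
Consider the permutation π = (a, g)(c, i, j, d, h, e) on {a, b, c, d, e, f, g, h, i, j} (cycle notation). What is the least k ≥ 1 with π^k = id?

6

The disjoint cycles have lengths 6, 2, 1, 1.
Since disjoint cycles commute, ord(π) = lcm(6, 2) = 6.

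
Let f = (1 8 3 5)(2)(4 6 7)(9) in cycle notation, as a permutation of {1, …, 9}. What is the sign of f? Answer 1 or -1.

-1

The cycle lengths are 4, 3, 1, 1.
A cycle of length ℓ contributes ℓ−1 transpositions, so f is a product of 3 + 2 = 5 transpositions — odd.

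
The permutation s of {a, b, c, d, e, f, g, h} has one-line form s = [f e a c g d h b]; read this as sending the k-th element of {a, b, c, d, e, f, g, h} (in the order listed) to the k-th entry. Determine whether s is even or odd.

In disjoint-cycle form the cycle lengths are 4, 4.
A cycle of length ℓ contributes ℓ−1 transpositions, so s is a product of 3 + 3 = 6 transpositions — even.

even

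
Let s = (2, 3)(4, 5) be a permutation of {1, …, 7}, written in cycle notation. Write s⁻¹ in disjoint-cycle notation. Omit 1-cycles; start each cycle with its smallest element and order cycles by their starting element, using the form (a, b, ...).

(2, 3)(4, 5)

The inverse reverses each cycle.
After reversing and putting each cycle's least element first, s⁻¹ = (2, 3)(4, 5).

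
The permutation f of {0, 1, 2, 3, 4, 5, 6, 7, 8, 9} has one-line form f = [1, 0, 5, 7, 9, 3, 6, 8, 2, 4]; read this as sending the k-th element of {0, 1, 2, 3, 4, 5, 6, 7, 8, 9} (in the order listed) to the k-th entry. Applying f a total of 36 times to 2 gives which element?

5

Tracing 2 → 5 → … returns to 2 after 5 steps, so 2 lies in a 5-cycle (2, 5, 3, 7, 8).
On a 5-cycle, f^5 is the identity, so f^36 = f^1 there (36 ≡ 1 mod 5).
Stepping 1 place around the cycle: 2 → 5.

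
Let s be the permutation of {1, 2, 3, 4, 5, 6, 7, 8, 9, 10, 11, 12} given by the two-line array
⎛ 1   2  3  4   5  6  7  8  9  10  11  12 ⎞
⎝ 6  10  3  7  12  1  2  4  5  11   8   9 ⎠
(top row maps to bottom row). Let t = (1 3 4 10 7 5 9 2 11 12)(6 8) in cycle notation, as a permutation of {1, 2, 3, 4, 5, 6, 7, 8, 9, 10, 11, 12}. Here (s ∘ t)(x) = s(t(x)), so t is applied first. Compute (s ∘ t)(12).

(s ∘ t)(12) = s(t(12)). t(12) = 1, then s(1) = 6. So (s ∘ t)(12) = 6.

6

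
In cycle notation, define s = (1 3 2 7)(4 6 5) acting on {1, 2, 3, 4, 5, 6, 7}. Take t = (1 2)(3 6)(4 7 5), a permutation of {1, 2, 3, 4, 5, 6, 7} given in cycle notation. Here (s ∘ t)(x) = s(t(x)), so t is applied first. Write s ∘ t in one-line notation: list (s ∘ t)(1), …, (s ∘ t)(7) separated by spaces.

7 3 5 1 6 2 4

(s ∘ t)(x) = s(t(x)). Computing each image: s(t(1)) = s(2) = 7, s(t(2)) = s(1) = 3, s(t(3)) = s(6) = 5, s(t(4)) = s(7) = 1, s(t(5)) = s(4) = 6, s(t(6)) = s(3) = 2, s(t(7)) = s(5) = 4.
Hence s ∘ t = [7 3 5 1 6 2 4].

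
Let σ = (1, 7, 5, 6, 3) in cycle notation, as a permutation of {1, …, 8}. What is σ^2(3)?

3 lies in the 5-cycle (1, 7, 5, 6, 3).
Advancing 2 steps from 3: 3 → 1 → 7.

7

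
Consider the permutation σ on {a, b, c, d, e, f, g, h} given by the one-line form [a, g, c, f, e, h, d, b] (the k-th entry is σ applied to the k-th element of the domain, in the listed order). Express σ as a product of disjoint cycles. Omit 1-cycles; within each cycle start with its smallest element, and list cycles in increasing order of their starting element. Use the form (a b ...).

(b g d f h)

Iterating σ from b gives b → g → d → f → h → b; that is the 5-cycle (b g d f h).
Repeating from the next unused element and collecting all non-trivial cycles gives (b g d f h).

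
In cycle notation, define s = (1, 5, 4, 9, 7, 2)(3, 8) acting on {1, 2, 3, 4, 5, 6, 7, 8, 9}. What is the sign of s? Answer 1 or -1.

The cycle lengths are 6, 2, 1.
A cycle of length ℓ contributes ℓ−1 transpositions, so s is a product of 5 + 1 = 6 transpositions — even.

1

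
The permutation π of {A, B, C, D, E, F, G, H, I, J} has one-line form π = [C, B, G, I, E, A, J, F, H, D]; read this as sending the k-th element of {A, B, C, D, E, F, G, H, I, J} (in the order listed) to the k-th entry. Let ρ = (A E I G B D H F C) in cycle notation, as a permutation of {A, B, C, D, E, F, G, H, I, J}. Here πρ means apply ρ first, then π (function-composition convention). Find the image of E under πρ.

First apply ρ: ρ(E) = I, then π(I) = H. Thus (πρ)(E) = H.

H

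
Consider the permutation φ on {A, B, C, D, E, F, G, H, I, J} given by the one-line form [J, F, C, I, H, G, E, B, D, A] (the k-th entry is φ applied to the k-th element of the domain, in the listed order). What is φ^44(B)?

H

Tracing B → F → … returns to B after 5 steps, so B lies in a 5-cycle (B F G E H).
Powers repeat with period 5 on this cycle, and 44 mod 5 = 4, so φ^44(B) = φ^4(B).
Stepping 4 places around the cycle: B → F → G → E → H.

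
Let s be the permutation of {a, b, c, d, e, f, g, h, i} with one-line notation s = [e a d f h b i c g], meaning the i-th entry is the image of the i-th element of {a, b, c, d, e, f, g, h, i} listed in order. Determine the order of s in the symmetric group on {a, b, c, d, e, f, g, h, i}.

14

Decomposing into disjoint cycles gives cycle lengths 7, 2.
Since disjoint cycles commute, ord(s) = lcm(7, 2) = 14.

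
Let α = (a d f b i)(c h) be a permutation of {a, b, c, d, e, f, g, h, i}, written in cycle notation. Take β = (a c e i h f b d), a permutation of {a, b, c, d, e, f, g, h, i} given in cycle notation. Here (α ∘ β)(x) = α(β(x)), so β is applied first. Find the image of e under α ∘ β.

a

First apply β: β(e) = i, then α(i) = a. Thus (α ∘ β)(e) = a.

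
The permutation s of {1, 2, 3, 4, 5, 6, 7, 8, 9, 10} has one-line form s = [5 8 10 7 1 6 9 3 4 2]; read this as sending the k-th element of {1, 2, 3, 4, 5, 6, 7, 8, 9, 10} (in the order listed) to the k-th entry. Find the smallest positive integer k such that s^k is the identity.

12

The disjoint-cycle form of s has cycle lengths 4, 3, 2, 1.
The order is lcm(4, 3, 2) = 12.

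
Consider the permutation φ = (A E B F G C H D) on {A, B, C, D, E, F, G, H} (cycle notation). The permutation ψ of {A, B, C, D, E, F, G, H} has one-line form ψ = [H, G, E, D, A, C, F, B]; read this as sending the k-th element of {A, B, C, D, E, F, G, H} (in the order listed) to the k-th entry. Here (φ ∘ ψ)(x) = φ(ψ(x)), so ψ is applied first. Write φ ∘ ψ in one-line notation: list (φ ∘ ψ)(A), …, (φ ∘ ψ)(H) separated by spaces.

(φ ∘ ψ)(x) = φ(ψ(x)). Computing each image: φ(ψ(A)) = φ(H) = D, φ(ψ(B)) = φ(G) = C, φ(ψ(C)) = φ(E) = B, φ(ψ(D)) = φ(D) = A, φ(ψ(E)) = φ(A) = E, φ(ψ(F)) = φ(C) = H, φ(ψ(G)) = φ(F) = G, φ(ψ(H)) = φ(B) = F.
Hence φ ∘ ψ = [D C B A E H G F].

D C B A E H G F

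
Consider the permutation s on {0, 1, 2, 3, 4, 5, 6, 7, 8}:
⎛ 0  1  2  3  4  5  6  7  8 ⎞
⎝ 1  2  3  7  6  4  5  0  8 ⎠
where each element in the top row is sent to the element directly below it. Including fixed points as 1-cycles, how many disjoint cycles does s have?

3

The cycle decomposition is (0, 1, 2, 3, 7)(4, 6, 5)(8), which has 3 cycles (counting 1-cycles).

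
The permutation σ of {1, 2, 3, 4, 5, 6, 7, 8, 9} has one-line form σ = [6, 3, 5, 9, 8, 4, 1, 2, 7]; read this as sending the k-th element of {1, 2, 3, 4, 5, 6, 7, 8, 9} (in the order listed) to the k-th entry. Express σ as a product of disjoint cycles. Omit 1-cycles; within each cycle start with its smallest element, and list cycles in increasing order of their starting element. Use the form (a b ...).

(1 6 4 9 7)(2 3 5 8)

Start at 1 and follow images: 1 → 6 → 4 → 9 → 7 → 1, giving the cycle (1 6 4 9 7).
Continuing from each remaining unvisited element yields (1 6 4 9 7)(2 3 5 8).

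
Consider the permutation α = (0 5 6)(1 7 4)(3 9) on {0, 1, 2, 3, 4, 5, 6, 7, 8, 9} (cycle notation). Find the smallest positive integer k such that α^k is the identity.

6

The disjoint cycles have lengths 3, 3, 2, 1, 1.
The order of α is the least common multiple of its cycle lengths: lcm(3, 3, 2) = 6.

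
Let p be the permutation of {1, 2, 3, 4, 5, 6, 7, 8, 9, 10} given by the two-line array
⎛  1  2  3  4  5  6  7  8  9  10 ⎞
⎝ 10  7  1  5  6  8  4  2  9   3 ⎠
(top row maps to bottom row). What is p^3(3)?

3

Tracing 3 → 1 → … returns to 3 after 3 steps, so 3 lies in a 3-cycle (1 10 3).
On a 3-cycle, p^3 is the identity, so p^3 = p^0 there (3 ≡ 0 mod 3).
So p^3(3) = 3.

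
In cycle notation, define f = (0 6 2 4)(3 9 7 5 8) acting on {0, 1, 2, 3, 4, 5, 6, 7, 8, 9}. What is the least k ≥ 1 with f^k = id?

20

The disjoint cycles have lengths 5, 4, 1.
Since disjoint cycles commute, ord(f) = lcm(5, 4) = 20.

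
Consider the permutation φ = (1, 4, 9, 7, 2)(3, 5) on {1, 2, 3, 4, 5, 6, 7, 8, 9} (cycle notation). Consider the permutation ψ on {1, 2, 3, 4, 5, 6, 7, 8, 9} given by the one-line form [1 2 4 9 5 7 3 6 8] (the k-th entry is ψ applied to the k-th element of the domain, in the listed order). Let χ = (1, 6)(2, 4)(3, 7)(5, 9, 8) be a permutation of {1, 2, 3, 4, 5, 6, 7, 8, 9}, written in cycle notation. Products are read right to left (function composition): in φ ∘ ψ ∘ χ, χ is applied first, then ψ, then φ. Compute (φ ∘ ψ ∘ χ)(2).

(φ ∘ ψ ∘ χ)(2) = φ(ψ(χ(2))). χ(2) = 4, then ψ(4) = 9, then φ(9) = 7, so the result is 7.

7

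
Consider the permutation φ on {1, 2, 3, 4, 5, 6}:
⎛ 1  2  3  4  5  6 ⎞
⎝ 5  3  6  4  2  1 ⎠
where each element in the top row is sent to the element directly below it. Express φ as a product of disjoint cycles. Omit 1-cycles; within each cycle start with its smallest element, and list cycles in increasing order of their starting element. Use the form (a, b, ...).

(1, 5, 2, 3, 6)

Start at 1 and follow images: 1 → 5 → 2 → 3 → 6 → 1, giving the cycle (1, 5, 2, 3, 6).
Continuing from each remaining unvisited element yields (1, 5, 2, 3, 6).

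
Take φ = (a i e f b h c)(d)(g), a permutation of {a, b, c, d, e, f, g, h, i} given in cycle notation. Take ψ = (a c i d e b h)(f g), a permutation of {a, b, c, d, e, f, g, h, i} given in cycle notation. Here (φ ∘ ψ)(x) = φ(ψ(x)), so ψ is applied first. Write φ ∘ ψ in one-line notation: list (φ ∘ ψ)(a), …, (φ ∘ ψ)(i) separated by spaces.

a c e f h g b i d

(φ ∘ ψ)(x) = φ(ψ(x)). Computing each image: φ(ψ(a)) = φ(c) = a, φ(ψ(b)) = φ(h) = c, φ(ψ(c)) = φ(i) = e, φ(ψ(d)) = φ(e) = f, φ(ψ(e)) = φ(b) = h, φ(ψ(f)) = φ(g) = g, φ(ψ(g)) = φ(f) = b, φ(ψ(h)) = φ(a) = i, φ(ψ(i)) = φ(d) = d.
Hence φ ∘ ψ = [a c e f h g b i d].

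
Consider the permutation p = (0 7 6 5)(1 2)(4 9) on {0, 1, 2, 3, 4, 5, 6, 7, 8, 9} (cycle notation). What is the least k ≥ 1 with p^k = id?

4

The cycle type of p is (4, 2, 2, 1, 1).
The order of p is the least common multiple of its cycle lengths: lcm(4, 2, 2) = 4.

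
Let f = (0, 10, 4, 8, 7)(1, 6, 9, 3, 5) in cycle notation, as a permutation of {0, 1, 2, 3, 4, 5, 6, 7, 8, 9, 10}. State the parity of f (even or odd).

The cycle lengths are 5, 5, 1.
A cycle of length ℓ contributes ℓ−1 transpositions, so f is a product of 4 + 4 = 8 transpositions — even.

even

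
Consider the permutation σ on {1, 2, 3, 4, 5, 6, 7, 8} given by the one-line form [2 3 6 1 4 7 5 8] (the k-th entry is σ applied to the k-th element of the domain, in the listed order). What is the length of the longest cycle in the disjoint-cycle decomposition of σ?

7

Decomposing into disjoint cycles gives (1 2 3 6 7 5 4); the longest has length 7.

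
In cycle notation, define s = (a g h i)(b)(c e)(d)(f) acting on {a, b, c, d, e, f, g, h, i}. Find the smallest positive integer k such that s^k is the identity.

The disjoint cycles have lengths 4, 2, 1, 1, 1.
Since disjoint cycles commute, ord(s) = lcm(4, 2) = 4.

4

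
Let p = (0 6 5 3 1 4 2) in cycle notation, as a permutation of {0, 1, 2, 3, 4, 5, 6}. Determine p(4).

4 appears in (0 6 5 3 1 4 2); the next entry (wrapping around) is 2.

2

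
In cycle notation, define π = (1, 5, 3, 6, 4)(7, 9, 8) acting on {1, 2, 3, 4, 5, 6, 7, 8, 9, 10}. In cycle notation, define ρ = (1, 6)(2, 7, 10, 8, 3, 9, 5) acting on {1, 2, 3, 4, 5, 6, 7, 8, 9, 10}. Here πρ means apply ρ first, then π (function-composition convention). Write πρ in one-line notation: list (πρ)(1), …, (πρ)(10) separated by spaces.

Chase each element through ρ then π: 1 → 6 → 4; 2 → 7 → 9; 3 → 9 → 8; 4 → 4 → 1; 5 → 2 → 2; 6 → 1 → 5; 7 → 10 → 10; 8 → 3 → 6; 9 → 5 → 3; 10 → 8 → 7.
So πρ in one-line form is 4 9 8 1 2 5 10 6 3 7.

4 9 8 1 2 5 10 6 3 7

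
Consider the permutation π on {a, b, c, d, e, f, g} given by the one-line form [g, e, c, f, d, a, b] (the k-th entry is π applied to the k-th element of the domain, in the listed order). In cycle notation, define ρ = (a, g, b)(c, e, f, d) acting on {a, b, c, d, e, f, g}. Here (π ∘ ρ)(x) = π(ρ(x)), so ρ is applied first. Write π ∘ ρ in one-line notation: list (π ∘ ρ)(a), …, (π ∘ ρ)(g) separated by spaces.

b g d c a f e

(π ∘ ρ)(x) = π(ρ(x)). Computing each image: π(ρ(a)) = π(g) = b, π(ρ(b)) = π(a) = g, π(ρ(c)) = π(e) = d, π(ρ(d)) = π(c) = c, π(ρ(e)) = π(f) = a, π(ρ(f)) = π(d) = f, π(ρ(g)) = π(b) = e.
Hence π ∘ ρ = [b g d c a f e].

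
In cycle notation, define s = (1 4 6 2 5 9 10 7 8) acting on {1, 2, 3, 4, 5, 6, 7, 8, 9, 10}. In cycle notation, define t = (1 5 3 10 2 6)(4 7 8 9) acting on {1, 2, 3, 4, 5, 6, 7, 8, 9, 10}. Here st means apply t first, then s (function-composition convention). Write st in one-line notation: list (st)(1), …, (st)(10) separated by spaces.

9 2 7 8 3 4 1 10 6 5

(st)(x) = s(t(x)). Computing each image: s(t(1)) = s(5) = 9, s(t(2)) = s(6) = 2, s(t(3)) = s(10) = 7, s(t(4)) = s(7) = 8, s(t(5)) = s(3) = 3, s(t(6)) = s(1) = 4, s(t(7)) = s(8) = 1, s(t(8)) = s(9) = 10, s(t(9)) = s(4) = 6, s(t(10)) = s(2) = 5.
Hence st = [9 2 7 8 3 4 1 10 6 5].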